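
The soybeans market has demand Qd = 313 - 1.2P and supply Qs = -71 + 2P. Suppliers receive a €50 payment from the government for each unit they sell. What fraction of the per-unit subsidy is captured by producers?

Pre-subsidy: 313 - 1.2P = -71 + 2P gives P* = 120, Q* = 169.
With the subsidy, sellers receive Ps = Pb + 50 for each unit, where Pb is the price buyers pay.
Supply in terms of Pb becomes Qs = -71 + 2(Pb + 50) = 29 + 2Pb. Setting this equal to demand: 313 - 1.2Pb = 29 + 2Pb, so Pb = 88.75.
Sellers receive Ps = 88.75 + 50 = 138.75; Q' = 313 − 1.2·88.75 = 206.5.
Buyers' price falls by P* − Pb = 120 − 88.75 = 31.25; sellers' price rises by Ps − P* = 138.75 − 120 = 18.75.
So producers capture 18.75/50 = 0.375 of each unit of subsidy.

Producer share = 0.375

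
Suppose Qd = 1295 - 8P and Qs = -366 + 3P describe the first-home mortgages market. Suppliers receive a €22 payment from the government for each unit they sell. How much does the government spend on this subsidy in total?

Government cost = €2970

Pre-subsidy: 1295 - 8P = -366 + 3P gives P* = 151, Q* = 87.
With the subsidy, sellers receive Ps = Pb + 22 for each unit, where Pb is the price buyers pay.
Supply in terms of Pb becomes Qs = -366 + 3(Pb + 22) = -300 + 3Pb. Setting this equal to demand: 1295 - 8Pb = -300 + 3Pb, so Pb = 145.
Sellers receive Ps = 145 + 22 = 167; Q' = 1295 − 8·145 = 135.
Government outlay = subsidy × quantity = 22 × 135 = 2970.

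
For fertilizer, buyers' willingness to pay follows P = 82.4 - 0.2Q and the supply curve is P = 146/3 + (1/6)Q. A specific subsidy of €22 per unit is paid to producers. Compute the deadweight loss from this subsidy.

Deadweight loss = €660

Pre-subsidy: 82.4 - 0.2Q = 146/3 + (1/6)Q gives Q* = 92 and P* = 64.
With the subsidy, sellers receive Ps = Pb + 22 for each unit, where Pb is the price buyers pay.
On the curves, Pb = 82.4 - 0.2Q and Ps = 146/3 + (1/6)Q; the wedge Ps − Pb = 22 gives 146/3 + (1/6)Q − (82.4 - 0.2Q) = 22, so Q' = 152.
Then Pb = 82.4 − 0.2·152 = 52 and Ps = 146/3 + (1/6)·152 = 74.
The subsidy expands output by 152 − 92 = 60 past the efficient level; on those units the gap between marginal cost and willingness to pay runs from 0 up to 22.
DWL = ½ × 22 × 60 = 660.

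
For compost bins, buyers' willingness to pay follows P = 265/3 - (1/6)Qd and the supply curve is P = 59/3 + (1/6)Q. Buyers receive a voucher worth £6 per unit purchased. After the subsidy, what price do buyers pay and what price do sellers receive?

Buyers pay £51; sellers receive £57

Pre-subsidy: 265/3 - (1/6)Q = 59/3 + (1/6)Q gives Q* = 206 and P* = 54.
With the rebate, buyers effectively pay Pb = Ps − 6, where Ps is the price sellers receive.
On the curves, Pb = 265/3 - (1/6)Q and Ps = 59/3 + (1/6)Q; the wedge Ps − Pb = 6 gives 59/3 + (1/6)Q − (265/3 - (1/6)Q) = 6, so Q' = 224.
Then Pb = 265/3 − (1/6)·224 = 51 and Ps = 59/3 + (1/6)·224 = 57.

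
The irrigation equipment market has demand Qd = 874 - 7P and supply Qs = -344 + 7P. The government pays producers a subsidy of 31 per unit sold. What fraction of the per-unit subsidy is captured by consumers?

Consumer share = 0.5

Pre-subsidy: 874 - 7P = -344 + 7P gives P* = 87, Q* = 265.
With the subsidy, sellers receive Ps = Pb + 31 for each unit, where Pb is the price buyers pay.
Supply in terms of Pb becomes Qs = -344 + 7(Pb + 31) = -127 + 7Pb. Setting this equal to demand: 874 - 7Pb = -127 + 7Pb, so Pb = 71.5.
Sellers receive Ps = 71.5 + 31 = 102.5; Q' = 874 − 7·71.5 = 373.5.
Buyers' price falls by P* − Pb = 87 − 71.5 = 15.5; sellers' price rises by Ps − P* = 102.5 − 87 = 15.5.
So consumers capture 15.5/31 = 0.5 of each unit of subsidy.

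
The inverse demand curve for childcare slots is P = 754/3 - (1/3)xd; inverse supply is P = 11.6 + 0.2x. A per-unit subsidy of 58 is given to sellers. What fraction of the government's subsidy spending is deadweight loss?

DWL / government spending = 15/154

Pre-subsidy: 754/3 - (1/3)x = 11.6 + 0.2x gives x* = 449.5 and P* = 101.5.
With the subsidy, sellers receive Ps = Pb + 58 for each unit, where Pb is the price buyers pay.
On the curves, Pb = 754/3 - (1/3)x and Ps = 11.6 + 0.2x; the wedge Ps − Pb = 58 gives 11.6 + 0.2x − (754/3 - (1/3)x) = 58, so x' = 558.25.
Then Pb = 754/3 − (1/3)·558.25 = 65.25 and Ps = 11.6 + 0.2·558.25 = 123.25.
ΔCS = ½(449.5 + 558.25)(101.5 − 65.25) = 18265.46875; ΔPS = ½(449.5 + 558.25)(123.25 − 101.5) = 10959.28125.
Government spending = 58 × 558.25 = 32378.5.
DWL = ½ × 58 × (558.25 − 449.5) = 3153.75; fraction = 3153.75 / 32378.5 = 15/154.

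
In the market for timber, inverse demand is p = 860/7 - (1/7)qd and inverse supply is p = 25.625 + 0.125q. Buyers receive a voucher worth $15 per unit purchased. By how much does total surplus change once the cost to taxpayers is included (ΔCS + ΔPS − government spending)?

Net change in total surplus = -$420

Pre-subsidy: 860/7 - (1/7)q = 25.625 + 0.125q gives q* = 363 and p* = 71.
With the rebate, buyers effectively pay pb = ps − 15, where ps is the price sellers receive.
On the curves, pb = 860/7 - (1/7)q and ps = 25.625 + 0.125q; the wedge ps − pb = 15 gives 25.625 + 0.125q − (860/7 - (1/7)q) = 15, so q' = 419.
Then pb = 860/7 − (1/7)·419 = 63 and ps = 25.625 + 0.125·419 = 78.
ΔCS = ½(363 + 419)(71 − 63) = 3128; ΔPS = ½(363 + 419)(78 − 71) = 2737.
Government spending = 15 × 419 = 6285.
Net change = 3128 + 2737 − 6285 = -420. The loss equals the DWL triangle ½·15·56.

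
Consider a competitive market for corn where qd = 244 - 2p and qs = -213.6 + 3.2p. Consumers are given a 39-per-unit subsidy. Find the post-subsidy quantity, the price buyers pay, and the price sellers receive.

q' = 116; buyers pay 64; sellers receive 103

Pre-subsidy: 244 - 2p = -213.6 + 3.2p gives p* = 88, q* = 68.
With the rebate, buyers effectively pay pb = ps − 39, where ps is the price sellers receive.
Demand in terms of ps becomes qd = 244 − 2(ps − 39) = 322 - 2ps. Setting this equal to supply: 322 - 2ps = -213.6 + 3.2ps, so ps = 103.
Buyers pay pb = 103 − 39 = 64; q' = -213.6 + 3.2·103 = 116.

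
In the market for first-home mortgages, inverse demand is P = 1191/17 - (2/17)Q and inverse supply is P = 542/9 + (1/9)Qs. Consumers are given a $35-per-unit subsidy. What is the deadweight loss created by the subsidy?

Deadweight loss = $2677.5

Pre-subsidy: 1191/17 - (2/17)Q = 542/9 + (1/9)Q gives Q* = 43 and P* = 65.
With the rebate, buyers effectively pay Pb = Ps − 35, where Ps is the price sellers receive.
On the curves, Pb = 1191/17 - (2/17)Q and Ps = 542/9 + (1/9)Q; the wedge Ps − Pb = 35 gives 542/9 + (1/9)Q − (1191/17 - (2/17)Q) = 35, so Q' = 196.
Then Pb = 1191/17 − (2/17)·196 = 47 and Ps = 542/9 + (1/9)·196 = 82.
The subsidy expands output by 196 − 43 = 153 past the efficient level; on those units the gap between marginal cost and willingness to pay runs from 0 up to 35.
DWL = ½ × 35 × 153 = 2677.5.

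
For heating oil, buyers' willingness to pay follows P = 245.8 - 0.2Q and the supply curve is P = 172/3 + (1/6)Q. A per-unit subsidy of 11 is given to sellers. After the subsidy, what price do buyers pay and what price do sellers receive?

Pre-subsidy: 245.8 - 0.2Q = 172/3 + (1/6)Q gives Q* = 514 and P* = 143.
With the subsidy, sellers receive Ps = Pb + 11 for each unit, where Pb is the price buyers pay.
On the curves, Pb = 245.8 - 0.2Q and Ps = 172/3 + (1/6)Q; the wedge Ps − Pb = 11 gives 172/3 + (1/6)Q − (245.8 - 0.2Q) = 11, so Q' = 544.
Then Pb = 245.8 − 0.2·544 = 137 and Ps = 172/3 + (1/6)·544 = 148.

Buyers pay 137; sellers receive 148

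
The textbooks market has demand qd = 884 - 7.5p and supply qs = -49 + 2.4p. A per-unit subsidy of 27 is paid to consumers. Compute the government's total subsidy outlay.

Pre-subsidy: 884 - 7.5p = -49 + 2.4p gives p* = 3110/33, q* = 1949/11.
With the rebate, buyers effectively pay pb = ps − 27, where ps is the price sellers receive.
Demand in terms of ps becomes qd = 884 − 7.5(ps − 27) = 1086.5 - 7.5ps. Setting this equal to supply: 1086.5 - 7.5ps = -49 + 2.4ps, so ps = 3785/33.
Buyers pay pb = 3785/33 − 27 = 2894/33; q' = -49 + 2.4·(3785/33) = 2489/11.
Government outlay = subsidy × quantity = 27 × 2489/11 = 67203/11.

Government cost = 67203/11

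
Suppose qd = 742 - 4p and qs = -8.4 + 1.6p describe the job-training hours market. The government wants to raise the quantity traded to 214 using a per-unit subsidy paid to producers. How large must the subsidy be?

Required subsidy s = 7 per unit

At q = 214, invert demand for the buyer price: pb = (742 − 214)/4 = 132; invert supply for the seller price: ps = (214 − (-8.4))/1.6 = 139.
The subsidy must fill the gap: s = ps − pb = 139 − 132 = 7.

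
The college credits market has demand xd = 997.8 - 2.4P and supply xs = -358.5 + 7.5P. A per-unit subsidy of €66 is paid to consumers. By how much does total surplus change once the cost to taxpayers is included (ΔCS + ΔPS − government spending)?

Pre-subsidy: 997.8 - 2.4P = -358.5 + 7.5P gives P* = 137, x* = 669.
With the rebate, buyers effectively pay Pb = Ps − 66, where Ps is the price sellers receive.
Demand in terms of Ps becomes xd = 997.8 − 2.4(Ps − 66) = 1156.2 - 2.4Ps. Setting this equal to supply: 1156.2 - 2.4Ps = -358.5 + 7.5Ps, so Ps = 153.
Buyers pay Pb = 153 − 66 = 87; x' = -358.5 + 7.5·153 = 789.
ΔCS = ½(669 + 789)(137 − 87) = 36450; ΔPS = ½(669 + 789)(153 − 137) = 11664.
Government spending = 66 × 789 = 52074.
Net change = 36450 + 11664 − 52074 = -3960. The loss equals the DWL triangle ½·66·120.

Net change in total surplus = -€3960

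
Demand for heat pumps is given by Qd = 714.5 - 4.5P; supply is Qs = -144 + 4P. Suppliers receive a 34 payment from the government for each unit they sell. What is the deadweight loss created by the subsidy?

Pre-subsidy: 714.5 - 4.5P = -144 + 4P gives P* = 101, Q* = 260.
With the subsidy, sellers receive Ps = Pb + 34 for each unit, where Pb is the price buyers pay.
Supply in terms of Pb becomes Qs = -144 + 4(Pb + 34) = -8 + 4Pb. Setting this equal to demand: 714.5 - 4.5Pb = -8 + 4Pb, so Pb = 85.
Sellers receive Ps = 85 + 34 = 119; Q' = 714.5 − 4.5·85 = 332.
The subsidy expands output by 332 − 260 = 72 past the efficient level; on those units the gap between marginal cost and willingness to pay runs from 0 up to 34.
DWL = ½ × 34 × 72 = 1224.

Deadweight loss = 1224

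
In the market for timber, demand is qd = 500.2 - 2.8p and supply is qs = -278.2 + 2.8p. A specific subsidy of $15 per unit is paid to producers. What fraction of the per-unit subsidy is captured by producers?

Producer share = 0.5

Pre-subsidy: 500.2 - 2.8p = -278.2 + 2.8p gives p* = 139, q* = 111.
With the subsidy, sellers receive ps = pb + 15 for each unit, where pb is the price buyers pay.
Supply in terms of pb becomes qs = -278.2 + 2.8(pb + 15) = -236.2 + 2.8pb. Setting this equal to demand: 500.2 - 2.8pb = -236.2 + 2.8pb, so pb = 131.5.
Sellers receive ps = 131.5 + 15 = 146.5; q' = 500.2 − 2.8·131.5 = 132.
Buyers' price falls by p* − pb = 139 − 131.5 = 7.5; sellers' price rises by ps − p* = 146.5 − 139 = 7.5.
So producers capture 7.5/15 = 0.5 of each unit of subsidy.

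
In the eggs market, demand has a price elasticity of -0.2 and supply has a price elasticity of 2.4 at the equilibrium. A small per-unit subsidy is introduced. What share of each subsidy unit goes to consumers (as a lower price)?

Consumer share = 12/13

For a small subsidy around the equilibrium, the benefit split depends on the relative slopes, which at a point are proportional to the elasticities.
Buyer share = εs/(εs + |εd|) = 2.4/(2.4 + 0.2) = 12/13; seller share = |εd|/(εs + |εd|) = 1/13.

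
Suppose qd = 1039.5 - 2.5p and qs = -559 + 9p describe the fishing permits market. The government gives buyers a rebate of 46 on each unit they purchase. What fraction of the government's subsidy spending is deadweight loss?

Pre-subsidy: 1039.5 - 2.5p = -559 + 9p gives p* = 139, q* = 692.
With the rebate, buyers effectively pay pb = ps − 46, where ps is the price sellers receive.
Demand in terms of ps becomes qd = 1039.5 − 2.5(ps − 46) = 1154.5 - 2.5ps. Setting this equal to supply: 1154.5 - 2.5ps = -559 + 9ps, so ps = 149.
Buyers pay pb = 149 − 46 = 103; q' = -559 + 9·149 = 782.
ΔCS = ½(692 + 782)(139 − 103) = 26532; ΔPS = ½(692 + 782)(149 − 139) = 7370.
Government spending = 46 × 782 = 35972.
DWL = ½ × 46 × (782 − 692) = 2070; fraction = 2070 / 35972 = 45/782.

DWL / government spending = 45/782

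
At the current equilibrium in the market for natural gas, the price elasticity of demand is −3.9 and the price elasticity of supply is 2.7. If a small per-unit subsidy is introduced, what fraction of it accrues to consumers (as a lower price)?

For a small subsidy around the equilibrium, the benefit split depends on the relative slopes, which at a point are proportional to the elasticities.
Buyer share = εs/(εs + |εd|) = 2.7/(2.7 + 3.9) = 9/22; seller share = |εd|/(εs + |εd|) = 13/22.

Consumer share = 9/22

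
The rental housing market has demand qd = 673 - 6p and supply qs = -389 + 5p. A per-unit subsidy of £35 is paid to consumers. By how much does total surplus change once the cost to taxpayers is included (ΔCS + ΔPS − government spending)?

Net change in total surplus = -18375/11

Pre-subsidy: 673 - 6p = -389 + 5p gives p* = 1062/11, q* = 1031/11.
With the rebate, buyers effectively pay pb = ps − 35, where ps is the price sellers receive.
Demand in terms of ps becomes qd = 673 − 6(ps − 35) = 883 - 6ps. Setting this equal to supply: 883 - 6ps = -389 + 5ps, so ps = 1272/11.
Buyers pay pb = 1272/11 − 35 = 887/11; q' = -389 + 5·(1272/11) = 2081/11.
ΔCS = ½(1031/11 + 2081/11)(1062/11 − 887/11) = 272300/121; ΔPS = ½(1031/11 + 2081/11)(1272/11 − 1062/11) = 326760/121.
Government spending = 35 × 2081/11 = 72835/11.
Net change = 272300/121 + 326760/121 − 72835/11 = -18375/11. The loss equals the DWL triangle ½·35·1050/11.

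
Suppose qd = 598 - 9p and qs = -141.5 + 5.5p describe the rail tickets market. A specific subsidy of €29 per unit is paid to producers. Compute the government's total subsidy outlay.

Government cost = €6902

Pre-subsidy: 598 - 9p = -141.5 + 5.5p gives p* = 51, q* = 139.
With the subsidy, sellers receive ps = pb + 29 for each unit, where pb is the price buyers pay.
Supply in terms of pb becomes qs = -141.5 + 5.5(pb + 29) = 18 + 5.5pb. Setting this equal to demand: 598 - 9pb = 18 + 5.5pb, so pb = 40.
Sellers receive ps = 40 + 29 = 69; q' = 598 − 9·40 = 238.
Government outlay = subsidy × quantity = 29 × 238 = 6902.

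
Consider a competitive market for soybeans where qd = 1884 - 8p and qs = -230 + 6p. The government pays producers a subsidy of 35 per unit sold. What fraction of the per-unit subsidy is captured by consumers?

Pre-subsidy: 1884 - 8p = -230 + 6p gives p* = 151, q* = 676.
With the subsidy, sellers receive ps = pb + 35 for each unit, where pb is the price buyers pay.
Supply in terms of pb becomes qs = -230 + 6(pb + 35) = -20 + 6pb. Setting this equal to demand: 1884 - 8pb = -20 + 6pb, so pb = 136.
Sellers receive ps = 136 + 35 = 171; q' = 1884 − 8·136 = 796.
Buyers' price falls by p* − pb = 151 − 136 = 15; sellers' price rises by ps − p* = 171 − 151 = 20.
So consumers capture 15/35 = 3/7 of each unit of subsidy.

Consumer share = 3/7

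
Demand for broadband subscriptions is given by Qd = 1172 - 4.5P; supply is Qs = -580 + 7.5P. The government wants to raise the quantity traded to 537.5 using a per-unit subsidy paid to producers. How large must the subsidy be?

Required subsidy s = 8 per unit

At Q = 537.5, invert demand for the buyer price: Pb = (1172 − 537.5)/4.5 = 141; invert supply for the seller price: Ps = (537.5 − (-580))/7.5 = 149.
The subsidy must fill the gap: s = Ps − Pb = 149 − 141 = 8.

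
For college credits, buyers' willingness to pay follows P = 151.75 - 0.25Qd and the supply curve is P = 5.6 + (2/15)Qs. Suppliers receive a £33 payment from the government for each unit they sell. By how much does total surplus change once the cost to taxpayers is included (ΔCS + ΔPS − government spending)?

Pre-subsidy: 151.75 - 0.25Q = 5.6 + (2/15)Q gives Q* = 8769/23 and P* = 1298/23.
With the subsidy, sellers receive Ps = Pb + 33 for each unit, where Pb is the price buyers pay.
On the curves, Pb = 151.75 - 0.25Q and Ps = 5.6 + (2/15)Q; the wedge Ps − Pb = 33 gives 5.6 + (2/15)Q − (151.75 - 0.25Q) = 33, so Q' = 10749/23.
Then Pb = 151.75 − 0.25·(10749/23) = 803/23 and Ps = 5.6 + (2/15)·(10749/23) = 1562/23.
ΔCS = ½(8769/23 + 10749/23)(1298/23 − 803/23) = 4830705/529; ΔPS = ½(8769/23 + 10749/23)(1562/23 − 1298/23) = 2576376/529.
Government spending = 33 × 10749/23 = 354717/23.
Net change = 4830705/529 + 2576376/529 − 354717/23 = -32670/23. The loss equals the DWL triangle ½·33·1980/23.

Net change in total surplus = -32670/23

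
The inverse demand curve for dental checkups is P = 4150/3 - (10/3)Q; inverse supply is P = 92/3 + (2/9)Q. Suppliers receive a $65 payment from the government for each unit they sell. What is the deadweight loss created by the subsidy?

Pre-subsidy: 4150/3 - (10/3)Q = 92/3 + (2/9)Q gives Q* = 380.4375 and P* = 2765/24.
With the subsidy, sellers receive Ps = Pb + 65 for each unit, where Pb is the price buyers pay.
On the curves, Pb = 4150/3 - (10/3)Q and Ps = 92/3 + (2/9)Q; the wedge Ps − Pb = 65 gives 92/3 + (2/9)Q − (4150/3 - (10/3)Q) = 65, so Q' = 398.71875.
Then Pb = 4150/3 − (10/3)·398.71875 = 2605/48 and Ps = 92/3 + (2/9)·398.71875 = 5725/48.
The subsidy expands output by 398.71875 − 380.4375 = 18.28125 past the efficient level; on those units the gap between marginal cost and willingness to pay runs from 0 up to 65.
DWL = ½ × 65 × 18.28125 = 594.140625.

Deadweight loss = $594.140625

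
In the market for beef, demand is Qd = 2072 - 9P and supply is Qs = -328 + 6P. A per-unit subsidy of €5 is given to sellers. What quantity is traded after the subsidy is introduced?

Pre-subsidy: 2072 - 9P = -328 + 6P gives P* = 160, Q* = 632.
With the subsidy, sellers receive Ps = Pb + 5 for each unit, where Pb is the price buyers pay.
Supply in terms of Pb becomes Qs = -328 + 6(Pb + 5) = -298 + 6Pb. Setting this equal to demand: 2072 - 9Pb = -298 + 6Pb, so Pb = 158.
Sellers receive Ps = 158 + 5 = 163; Q' = 2072 − 9·158 = 650.

Q' = 650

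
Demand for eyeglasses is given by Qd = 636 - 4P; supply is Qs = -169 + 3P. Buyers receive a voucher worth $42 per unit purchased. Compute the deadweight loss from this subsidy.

Pre-subsidy: 636 - 4P = -169 + 3P gives P* = 115, Q* = 176.
With the rebate, buyers effectively pay Pb = Ps − 42, where Ps is the price sellers receive.
Demand in terms of Ps becomes Qd = 636 − 4(Ps − 42) = 804 - 4Ps. Setting this equal to supply: 804 - 4Ps = -169 + 3Ps, so Ps = 139.
Buyers pay Pb = 139 − 42 = 97; Q' = -169 + 3·139 = 248.
The subsidy expands output by 248 − 176 = 72 past the efficient level; on those units the gap between marginal cost and willingness to pay runs from 0 up to 42.
DWL = ½ × 42 × 72 = 1512.

Deadweight loss = $1512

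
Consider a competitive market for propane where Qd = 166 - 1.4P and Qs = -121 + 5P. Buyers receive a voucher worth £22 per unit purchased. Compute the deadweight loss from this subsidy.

Deadweight loss = £264.6875

Pre-subsidy: 166 - 1.4P = -121 + 5P gives P* = 44.84375, Q* = 103.21875.
With the rebate, buyers effectively pay Pb = Ps − 22, where Ps is the price sellers receive.
Demand in terms of Ps becomes Qd = 166 − 1.4(Ps − 22) = 196.8 - 1.4Ps. Setting this equal to supply: 196.8 - 1.4Ps = -121 + 5Ps, so Ps = 49.65625.
Buyers pay Pb = 49.65625 − 22 = 27.65625; Q' = -121 + 5·49.65625 = 127.28125.
The subsidy expands output by 127.28125 − 103.21875 = 24.0625 past the efficient level; on those units the gap between marginal cost and willingness to pay runs from 0 up to 22.
DWL = ½ × 22 × 24.0625 = 264.6875.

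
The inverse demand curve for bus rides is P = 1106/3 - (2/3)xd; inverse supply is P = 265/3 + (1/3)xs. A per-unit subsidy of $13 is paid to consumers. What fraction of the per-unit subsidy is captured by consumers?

Consumer share = 2/3

Pre-subsidy: 1106/3 - (2/3)x = 265/3 + (1/3)x gives x* = 841/3 and P* = 1636/9.
With the rebate, buyers effectively pay Pb = Ps − 13, where Ps is the price sellers receive.
On the curves, Pb = 1106/3 - (2/3)x and Ps = 265/3 + (1/3)x; the wedge Ps − Pb = 13 gives 265/3 + (1/3)x − (1106/3 - (2/3)x) = 13, so x' = 880/3.
Then Pb = 1106/3 − (2/3)·(880/3) = 1558/9 and Ps = 265/3 + (1/3)·(880/3) = 1675/9.
Buyers' price falls by P* − Pb = 1636/9 − 1558/9 = 26/3; sellers' price rises by Ps − P* = 1675/9 − 1636/9 = 13/3.
So consumers capture (26/3)/13 = 2/3 of each unit of subsidy.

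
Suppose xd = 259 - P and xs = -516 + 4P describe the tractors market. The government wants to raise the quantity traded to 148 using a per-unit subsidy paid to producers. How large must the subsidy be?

At x = 148, invert demand for the buyer price: Pb = (259 − 148)/1 = 111; invert supply for the seller price: Ps = (148 − (-516))/4 = 166.
The subsidy must fill the gap: s = Ps − Pb = 166 − 111 = 55.

Required subsidy s = 55 per unit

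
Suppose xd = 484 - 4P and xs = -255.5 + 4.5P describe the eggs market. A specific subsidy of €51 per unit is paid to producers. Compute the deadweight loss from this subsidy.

Deadweight loss = €2754

Pre-subsidy: 484 - 4P = -255.5 + 4.5P gives P* = 87, x* = 136.
With the subsidy, sellers receive Ps = Pb + 51 for each unit, where Pb is the price buyers pay.
Supply in terms of Pb becomes xs = -255.5 + 4.5(Pb + 51) = -26 + 4.5Pb. Setting this equal to demand: 484 - 4Pb = -26 + 4.5Pb, so Pb = 60.
Sellers receive Ps = 60 + 51 = 111; x' = 484 − 4·60 = 244.
The subsidy expands output by 244 − 136 = 108 past the efficient level; on those units the gap between marginal cost and willingness to pay runs from 0 up to 51.
DWL = ½ × 51 × 108 = 2754.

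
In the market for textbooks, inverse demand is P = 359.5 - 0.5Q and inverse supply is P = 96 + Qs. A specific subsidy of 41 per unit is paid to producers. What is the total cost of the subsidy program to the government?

Pre-subsidy: 359.5 - 0.5Q = 96 + Q gives Q* = 527/3 and P* = 815/3.
With the subsidy, sellers receive Ps = Pb + 41 for each unit, where Pb is the price buyers pay.
On the curves, Pb = 359.5 - 0.5Q and Ps = 96 + Q; the wedge Ps − Pb = 41 gives 96 + Q − (359.5 - 0.5Q) = 41, so Q' = 203.
Then Pb = 359.5 − 0.5·203 = 258 and Ps = 96 + 1·203 = 299.
Government outlay = subsidy × quantity = 41 × 203 = 8323.

Government cost = 8323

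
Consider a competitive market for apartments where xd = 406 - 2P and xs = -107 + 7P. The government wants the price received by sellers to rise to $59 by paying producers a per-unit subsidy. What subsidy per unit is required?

At a seller price of 59, quantity supplied is -107 + 7·59 = 306.
Buyers absorb 306 only when they pay Pb with 406 − 2·Pb = 306, i.e. Pb = 50.
s = Ps − Pb = 59 − 50 = 9.

Required subsidy s = $9 per unit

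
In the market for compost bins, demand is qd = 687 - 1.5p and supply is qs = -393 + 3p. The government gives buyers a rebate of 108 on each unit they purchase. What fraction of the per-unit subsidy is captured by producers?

Producer share = 1/3

Pre-subsidy: 687 - 1.5p = -393 + 3p gives p* = 240, q* = 327.
With the rebate, buyers effectively pay pb = ps − 108, where ps is the price sellers receive.
Demand in terms of ps becomes qd = 687 − 1.5(ps − 108) = 849 - 1.5ps. Setting this equal to supply: 849 - 1.5ps = -393 + 3ps, so ps = 276.
Buyers pay pb = 276 − 108 = 168; q' = -393 + 3·276 = 435.
Buyers' price falls by p* − pb = 240 − 168 = 72; sellers' price rises by ps − p* = 276 − 240 = 36.
So producers capture 36/108 = 1/3 of each unit of subsidy.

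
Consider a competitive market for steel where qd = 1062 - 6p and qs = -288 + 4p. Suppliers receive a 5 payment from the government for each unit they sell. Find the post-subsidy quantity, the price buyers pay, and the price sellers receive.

q' = 264; buyers pay 133; sellers receive 138

Pre-subsidy: 1062 - 6p = -288 + 4p gives p* = 135, q* = 252.
With the subsidy, sellers receive ps = pb + 5 for each unit, where pb is the price buyers pay.
Supply in terms of pb becomes qs = -288 + 4(pb + 5) = -268 + 4pb. Setting this equal to demand: 1062 - 6pb = -268 + 4pb, so pb = 133.
Sellers receive ps = 133 + 5 = 138; q' = 1062 − 6·133 = 264.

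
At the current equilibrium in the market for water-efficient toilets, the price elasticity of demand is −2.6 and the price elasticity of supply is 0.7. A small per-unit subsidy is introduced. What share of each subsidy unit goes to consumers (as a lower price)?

Consumer share = 7/33

For a small subsidy around the equilibrium, the benefit split depends on the relative slopes, which at a point are proportional to the elasticities.
Buyer share = εs/(εs + |εd|) = 0.7/(0.7 + 2.6) = 7/33; seller share = |εd|/(εs + |εd|) = 26/33.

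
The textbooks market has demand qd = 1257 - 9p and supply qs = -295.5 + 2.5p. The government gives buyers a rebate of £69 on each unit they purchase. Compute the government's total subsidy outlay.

Government cost = £12213

Pre-subsidy: 1257 - 9p = -295.5 + 2.5p gives p* = 135, q* = 42.
With the rebate, buyers effectively pay pb = ps − 69, where ps is the price sellers receive.
Demand in terms of ps becomes qd = 1257 − 9(ps − 69) = 1878 - 9ps. Setting this equal to supply: 1878 - 9ps = -295.5 + 2.5ps, so ps = 189.
Buyers pay pb = 189 − 69 = 120; q' = -295.5 + 2.5·189 = 177.
Government outlay = subsidy × quantity = 69 × 177 = 12213.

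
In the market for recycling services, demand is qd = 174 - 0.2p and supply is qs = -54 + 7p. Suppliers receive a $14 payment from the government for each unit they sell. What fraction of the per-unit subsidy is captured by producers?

Pre-subsidy: 174 - 0.2p = -54 + 7p gives p* = 95/3, q* = 503/3.
With the subsidy, sellers receive ps = pb + 14 for each unit, where pb is the price buyers pay.
Supply in terms of pb becomes qs = -54 + 7(pb + 14) = 44 + 7pb. Setting this equal to demand: 174 - 0.2pb = 44 + 7pb, so pb = 325/18.
Sellers receive ps = 325/18 + 14 = 577/18; q' = 174 − 0.2·(325/18) = 3067/18.
Buyers' price falls by p* − pb = 95/3 − 325/18 = 245/18; sellers' price rises by ps − p* = 577/18 − 95/3 = 7/18.
So producers capture (7/18)/14 = 1/36 of each unit of subsidy.

Producer share = 1/36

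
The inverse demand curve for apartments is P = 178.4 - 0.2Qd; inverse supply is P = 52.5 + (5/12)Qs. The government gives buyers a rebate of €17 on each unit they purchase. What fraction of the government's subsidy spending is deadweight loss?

Pre-subsidy: 178.4 - 0.2Q = 52.5 + (5/12)Q gives Q* = 7554/37 and P* = 5090/37.
With the rebate, buyers effectively pay Pb = Ps − 17, where Ps is the price sellers receive.
On the curves, Pb = 178.4 - 0.2Q and Ps = 52.5 + (5/12)Q; the wedge Ps − Pb = 17 gives 52.5 + (5/12)Q − (178.4 - 0.2Q) = 17, so Q' = 8574/37.
Then Pb = 178.4 − 0.2·(8574/37) = 4886/37 and Ps = 52.5 + (5/12)·(8574/37) = 5515/37.
ΔCS = ½(7554/37 + 8574/37)(5090/37 − 4886/37) = 1645056/1369; ΔPS = ½(7554/37 + 8574/37)(5515/37 − 5090/37) = 3427200/1369.
Government spending = 17 × 8574/37 = 145758/37.
DWL = ½ × 17 × (8574/37 − 7554/37) = 8670/37; fraction = (8670/37) / (145758/37) = 85/1429.

DWL / government spending = 85/1429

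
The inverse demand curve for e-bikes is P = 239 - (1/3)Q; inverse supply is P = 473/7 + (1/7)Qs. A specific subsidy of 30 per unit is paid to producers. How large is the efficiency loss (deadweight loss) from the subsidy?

Pre-subsidy: 239 - (1/3)Q = 473/7 + (1/7)Q gives Q* = 360 and P* = 119.
With the subsidy, sellers receive Ps = Pb + 30 for each unit, where Pb is the price buyers pay.
On the curves, Pb = 239 - (1/3)Q and Ps = 473/7 + (1/7)Q; the wedge Ps − Pb = 30 gives 473/7 + (1/7)Q − (239 - (1/3)Q) = 30, so Q' = 423.
Then Pb = 239 − (1/3)·423 = 98 and Ps = 473/7 + (1/7)·423 = 128.
The subsidy expands output by 423 − 360 = 63 past the efficient level; on those units the gap between marginal cost and willingness to pay runs from 0 up to 30.
DWL = ½ × 30 × 63 = 945.

Deadweight loss = 945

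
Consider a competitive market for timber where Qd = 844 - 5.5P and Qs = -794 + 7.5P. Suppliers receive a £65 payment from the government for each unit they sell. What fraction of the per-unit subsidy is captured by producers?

Producer share = 11/26

Pre-subsidy: 844 - 5.5P = -794 + 7.5P gives P* = 126, Q* = 151.
With the subsidy, sellers receive Ps = Pb + 65 for each unit, where Pb is the price buyers pay.
Supply in terms of Pb becomes Qs = -794 + 7.5(Pb + 65) = -306.5 + 7.5Pb. Setting this equal to demand: 844 - 5.5Pb = -306.5 + 7.5Pb, so Pb = 88.5.
Sellers receive Ps = 88.5 + 65 = 153.5; Q' = 844 − 5.5·88.5 = 357.25.
Buyers' price falls by P* − Pb = 126 − 88.5 = 37.5; sellers' price rises by Ps − P* = 153.5 − 126 = 27.5.
So producers capture 27.5/65 = 11/26 of each unit of subsidy.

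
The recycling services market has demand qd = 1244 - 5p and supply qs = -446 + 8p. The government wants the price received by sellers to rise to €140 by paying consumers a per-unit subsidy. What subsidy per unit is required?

Required subsidy s = €26 per unit

At a seller price of 140, quantity supplied is -446 + 8·140 = 674.
Buyers absorb 674 only when they pay pb with 1244 − 5·pb = 674, i.e. pb = 114.
s = ps − pb = 140 − 114 = 26.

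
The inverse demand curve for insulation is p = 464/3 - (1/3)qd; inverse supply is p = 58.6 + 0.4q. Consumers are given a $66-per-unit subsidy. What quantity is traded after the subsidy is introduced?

q' = 221

Pre-subsidy: 464/3 - (1/3)q = 58.6 + 0.4q gives q* = 131 and p* = 111.
With the rebate, buyers effectively pay pb = ps − 66, where ps is the price sellers receive.
On the curves, pb = 464/3 - (1/3)q and ps = 58.6 + 0.4q; the wedge ps − pb = 66 gives 58.6 + 0.4q − (464/3 - (1/3)q) = 66, so q' = 221.
Then pb = 464/3 − (1/3)·221 = 81 and ps = 58.6 + 0.4·221 = 147.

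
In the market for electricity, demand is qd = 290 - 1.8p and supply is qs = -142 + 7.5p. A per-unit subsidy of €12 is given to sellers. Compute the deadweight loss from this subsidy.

Pre-subsidy: 290 - 1.8p = -142 + 7.5p gives p* = 1440/31, q* = 6398/31.
With the subsidy, sellers receive ps = pb + 12 for each unit, where pb is the price buyers pay.
Supply in terms of pb becomes qs = -142 + 7.5(pb + 12) = -52 + 7.5pb. Setting this equal to demand: 290 - 1.8pb = -52 + 7.5pb, so pb = 1140/31.
Sellers receive ps = 1140/31 + 12 = 1512/31; q' = 290 − 1.8·(1140/31) = 6938/31.
The subsidy expands output by 6938/31 − 6398/31 = 540/31 past the efficient level; on those units the gap between marginal cost and willingness to pay runs from 0 up to 12.
DWL = ½ × 12 × 540/31 = 3240/31.

Deadweight loss = 3240/31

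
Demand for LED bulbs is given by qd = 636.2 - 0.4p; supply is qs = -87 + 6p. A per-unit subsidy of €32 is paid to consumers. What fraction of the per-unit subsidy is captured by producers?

Pre-subsidy: 636.2 - 0.4p = -87 + 6p gives p* = 113, q* = 591.
With the rebate, buyers effectively pay pb = ps − 32, where ps is the price sellers receive.
Demand in terms of ps becomes qd = 636.2 − 0.4(ps − 32) = 649 - 0.4ps. Setting this equal to supply: 649 - 0.4ps = -87 + 6ps, so ps = 115.
Buyers pay pb = 115 − 32 = 83; q' = -87 + 6·115 = 603.
Buyers' price falls by p* − pb = 113 − 83 = 30; sellers' price rises by ps − p* = 115 − 113 = 2.
So producers capture 2/32 = 0.0625 of each unit of subsidy.

Producer share = 0.0625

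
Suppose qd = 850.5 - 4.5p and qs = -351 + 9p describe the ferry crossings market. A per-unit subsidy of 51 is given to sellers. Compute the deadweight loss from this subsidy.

Pre-subsidy: 850.5 - 4.5p = -351 + 9p gives p* = 89, q* = 450.
With the subsidy, sellers receive ps = pb + 51 for each unit, where pb is the price buyers pay.
Supply in terms of pb becomes qs = -351 + 9(pb + 51) = 108 + 9pb. Setting this equal to demand: 850.5 - 4.5pb = 108 + 9pb, so pb = 55.
Sellers receive ps = 55 + 51 = 106; q' = 850.5 − 4.5·55 = 603.
The subsidy expands output by 603 − 450 = 153 past the efficient level; on those units the gap between marginal cost and willingness to pay runs from 0 up to 51.
DWL = ½ × 51 × 153 = 3901.5.

Deadweight loss = 3901.5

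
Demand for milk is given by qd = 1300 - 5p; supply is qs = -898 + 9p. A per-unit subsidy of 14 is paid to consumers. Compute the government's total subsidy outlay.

Pre-subsidy: 1300 - 5p = -898 + 9p gives p* = 157, q* = 515.
With the rebate, buyers effectively pay pb = ps − 14, where ps is the price sellers receive.
Demand in terms of ps becomes qd = 1300 − 5(ps − 14) = 1370 - 5ps. Setting this equal to supply: 1370 - 5ps = -898 + 9ps, so ps = 162.
Buyers pay pb = 162 − 14 = 148; q' = -898 + 9·162 = 560.
Government outlay = subsidy × quantity = 14 × 560 = 7840.

Government cost = 7840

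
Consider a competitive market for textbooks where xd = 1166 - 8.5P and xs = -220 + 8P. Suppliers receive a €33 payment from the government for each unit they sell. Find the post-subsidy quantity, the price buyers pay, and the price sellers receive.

Pre-subsidy: 1166 - 8.5P = -220 + 8P gives P* = 84, x* = 452.
With the subsidy, sellers receive Ps = Pb + 33 for each unit, where Pb is the price buyers pay.
Supply in terms of Pb becomes xs = -220 + 8(Pb + 33) = 44 + 8Pb. Setting this equal to demand: 1166 - 8.5Pb = 44 + 8Pb, so Pb = 68.
Sellers receive Ps = 68 + 33 = 101; x' = 1166 − 8.5·68 = 588.

x' = 588; buyers pay €68; sellers receive €101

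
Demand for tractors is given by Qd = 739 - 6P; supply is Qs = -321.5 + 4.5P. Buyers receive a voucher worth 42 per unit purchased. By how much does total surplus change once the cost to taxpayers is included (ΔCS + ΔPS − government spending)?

Net change in total surplus = -2268

Pre-subsidy: 739 - 6P = -321.5 + 4.5P gives P* = 101, Q* = 133.
With the rebate, buyers effectively pay Pb = Ps − 42, where Ps is the price sellers receive.
Demand in terms of Ps becomes Qd = 739 − 6(Ps − 42) = 991 - 6Ps. Setting this equal to supply: 991 - 6Ps = -321.5 + 4.5Ps, so Ps = 125.
Buyers pay Pb = 125 − 42 = 83; Q' = -321.5 + 4.5·125 = 241.
ΔCS = ½(133 + 241)(101 − 83) = 3366; ΔPS = ½(133 + 241)(125 − 101) = 4488.
Government spending = 42 × 241 = 10122.
Net change = 3366 + 4488 − 10122 = -2268. The loss equals the DWL triangle ½·42·108.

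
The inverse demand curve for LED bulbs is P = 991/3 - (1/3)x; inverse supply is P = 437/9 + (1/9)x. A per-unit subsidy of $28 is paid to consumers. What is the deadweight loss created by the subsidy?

Pre-subsidy: 991/3 - (1/3)x = 437/9 + (1/9)x gives x* = 634 and P* = 119.
With the rebate, buyers effectively pay Pb = Ps − 28, where Ps is the price sellers receive.
On the curves, Pb = 991/3 - (1/3)x and Ps = 437/9 + (1/9)x; the wedge Ps − Pb = 28 gives 437/9 + (1/9)x − (991/3 - (1/3)x) = 28, so x' = 697.
Then Pb = 991/3 − (1/3)·697 = 98 and Ps = 437/9 + (1/9)·697 = 126.
The subsidy expands output by 697 − 634 = 63 past the efficient level; on those units the gap between marginal cost and willingness to pay runs from 0 up to 28.
DWL = ½ × 28 × 63 = 882.

Deadweight loss = $882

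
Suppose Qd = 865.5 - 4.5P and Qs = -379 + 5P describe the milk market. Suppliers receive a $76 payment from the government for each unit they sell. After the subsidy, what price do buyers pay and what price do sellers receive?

Pre-subsidy: 865.5 - 4.5P = -379 + 5P gives P* = 131, Q* = 276.
With the subsidy, sellers receive Ps = Pb + 76 for each unit, where Pb is the price buyers pay.
Supply in terms of Pb becomes Qs = -379 + 5(Pb + 76) = 1 + 5Pb. Setting this equal to demand: 865.5 - 4.5Pb = 1 + 5Pb, so Pb = 91.
Sellers receive Ps = 91 + 76 = 167; Q' = 865.5 − 4.5·91 = 456.

Buyers pay $91; sellers receive $167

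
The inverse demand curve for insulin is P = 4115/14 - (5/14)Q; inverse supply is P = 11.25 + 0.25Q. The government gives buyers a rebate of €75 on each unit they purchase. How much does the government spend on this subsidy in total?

Government cost = 751125/17

Pre-subsidy: 4115/14 - (5/14)Q = 11.25 + 0.25Q gives Q* = 7915/17 and P* = 2170/17.
With the rebate, buyers effectively pay Pb = Ps − 75, where Ps is the price sellers receive.
On the curves, Pb = 4115/14 - (5/14)Q and Ps = 11.25 + 0.25Q; the wedge Ps − Pb = 75 gives 11.25 + 0.25Q − (4115/14 - (5/14)Q) = 75, so Q' = 10015/17.
Then Pb = 4115/14 − (5/14)·(10015/17) = 1420/17 and Ps = 11.25 + 0.25·(10015/17) = 2695/17.
Government outlay = subsidy × quantity = 75 × 10015/17 = 751125/17.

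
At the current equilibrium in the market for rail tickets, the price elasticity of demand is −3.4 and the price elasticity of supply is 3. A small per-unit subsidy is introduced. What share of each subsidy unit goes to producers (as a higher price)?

For a small subsidy around the equilibrium, the benefit split depends on the relative slopes, which at a point are proportional to the elasticities.
Buyer share = εs/(εs + |εd|) = 3/(3 + 3.4) = 0.46875; seller share = |εd|/(εs + |εd|) = 0.53125.
So producers capture 0.53125 of the subsidy.

Producer share = 0.53125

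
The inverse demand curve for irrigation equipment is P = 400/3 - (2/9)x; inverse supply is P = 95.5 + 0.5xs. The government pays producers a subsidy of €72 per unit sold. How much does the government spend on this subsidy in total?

Government cost = 142344/13

Pre-subsidy: 400/3 - (2/9)x = 95.5 + 0.5x gives x* = 681/13 and P* = 1582/13.
With the subsidy, sellers receive Ps = Pb + 72 for each unit, where Pb is the price buyers pay.
On the curves, Pb = 400/3 - (2/9)x and Ps = 95.5 + 0.5x; the wedge Ps − Pb = 72 gives 95.5 + 0.5x − (400/3 - (2/9)x) = 72, so x' = 1977/13.
Then Pb = 400/3 − (2/9)·(1977/13) = 1294/13 and Ps = 95.5 + 0.5·(1977/13) = 2230/13.
Government outlay = subsidy × quantity = 72 × 1977/13 = 142344/13.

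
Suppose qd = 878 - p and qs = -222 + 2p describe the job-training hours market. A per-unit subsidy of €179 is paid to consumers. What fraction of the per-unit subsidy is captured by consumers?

Pre-subsidy: 878 - p = -222 + 2p gives p* = 1100/3, q* = 1534/3.
With the rebate, buyers effectively pay pb = ps − 179, where ps is the price sellers receive.
Demand in terms of ps becomes qd = 878 − 1(ps − 179) = 1057 - ps. Setting this equal to supply: 1057 - ps = -222 + 2ps, so ps = 1279/3.
Buyers pay pb = 1279/3 − 179 = 742/3; q' = -222 + 2·(1279/3) = 1892/3.
Buyers' price falls by p* − pb = 1100/3 − 742/3 = 358/3; sellers' price rises by ps − p* = 1279/3 − 1100/3 = 179/3.
So consumers capture (358/3)/179 = 2/3 of each unit of subsidy.

Consumer share = 2/3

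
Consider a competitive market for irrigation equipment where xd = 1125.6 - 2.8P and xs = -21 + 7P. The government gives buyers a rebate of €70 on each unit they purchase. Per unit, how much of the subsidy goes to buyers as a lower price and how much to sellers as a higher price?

Pre-subsidy: 1125.6 - 2.8P = -21 + 7P gives P* = 117, x* = 798.
With the rebate, buyers effectively pay Pb = Ps − 70, where Ps is the price sellers receive.
Demand in terms of Ps becomes xd = 1125.6 − 2.8(Ps − 70) = 1321.6 - 2.8Ps. Setting this equal to supply: 1321.6 - 2.8Ps = -21 + 7Ps, so Ps = 137.
Buyers pay Pb = 137 − 70 = 67; x' = -21 + 7·137 = 938.
Buyers' price falls by P* − Pb = 117 − 67 = 50; sellers' price rises by Ps − P* = 137 − 117 = 20.

Buyers gain €50 per unit; sellers gain €20 per unit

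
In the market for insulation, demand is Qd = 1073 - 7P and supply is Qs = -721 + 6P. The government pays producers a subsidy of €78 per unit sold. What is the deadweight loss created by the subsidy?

Pre-subsidy: 1073 - 7P = -721 + 6P gives P* = 138, Q* = 107.
With the subsidy, sellers receive Ps = Pb + 78 for each unit, where Pb is the price buyers pay.
Supply in terms of Pb becomes Qs = -721 + 6(Pb + 78) = -253 + 6Pb. Setting this equal to demand: 1073 - 7Pb = -253 + 6Pb, so Pb = 102.
Sellers receive Ps = 102 + 78 = 180; Q' = 1073 − 7·102 = 359.
The subsidy expands output by 359 − 107 = 252 past the efficient level; on those units the gap between marginal cost and willingness to pay runs from 0 up to 78.
DWL = ½ × 78 × 252 = 9828.

Deadweight loss = €9828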